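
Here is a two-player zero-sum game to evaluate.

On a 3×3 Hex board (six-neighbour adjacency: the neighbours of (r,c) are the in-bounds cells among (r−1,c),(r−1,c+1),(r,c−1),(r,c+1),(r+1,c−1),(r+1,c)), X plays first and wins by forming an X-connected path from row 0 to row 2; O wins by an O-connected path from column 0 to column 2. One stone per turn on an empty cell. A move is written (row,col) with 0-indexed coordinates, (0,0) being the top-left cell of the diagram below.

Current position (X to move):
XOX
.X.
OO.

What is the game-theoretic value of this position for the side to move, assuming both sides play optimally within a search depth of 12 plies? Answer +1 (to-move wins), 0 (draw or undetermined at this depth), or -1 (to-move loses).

p1 X@[XOX/.X./OO.]: (1,0)[XOX/XX./OO.]-1* (1,2)[XOX/.XX/OO.]-1 (2,2)[XOX/.X./OOX]-1
p2 O@[XOX/XX./OO.]: (1,2)[XOX/XXO/OO.]+1* (2,2)[XOX/XX./OOO]+1
p3 X@[XOX/XXO/OO.] terminal -1; root [XOX/.X./OO.] d12

value(XOX/.X./OO., X) = -1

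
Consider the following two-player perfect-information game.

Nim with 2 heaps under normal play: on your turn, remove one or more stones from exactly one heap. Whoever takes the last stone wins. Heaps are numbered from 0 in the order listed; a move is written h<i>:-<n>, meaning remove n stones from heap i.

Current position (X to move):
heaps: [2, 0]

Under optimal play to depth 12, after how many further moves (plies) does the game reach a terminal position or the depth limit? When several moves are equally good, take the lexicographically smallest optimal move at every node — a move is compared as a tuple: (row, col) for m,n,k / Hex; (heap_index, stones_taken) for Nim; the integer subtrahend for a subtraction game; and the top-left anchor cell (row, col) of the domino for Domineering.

ply 1, X at (2,0) | h0:-1=-1→(1,0); h0:-2=+1→(0,0)*
ply 2: (0,0) is terminal -1 (O); from (2,0) depth 12

PV length from [(2,0)]: 1 ply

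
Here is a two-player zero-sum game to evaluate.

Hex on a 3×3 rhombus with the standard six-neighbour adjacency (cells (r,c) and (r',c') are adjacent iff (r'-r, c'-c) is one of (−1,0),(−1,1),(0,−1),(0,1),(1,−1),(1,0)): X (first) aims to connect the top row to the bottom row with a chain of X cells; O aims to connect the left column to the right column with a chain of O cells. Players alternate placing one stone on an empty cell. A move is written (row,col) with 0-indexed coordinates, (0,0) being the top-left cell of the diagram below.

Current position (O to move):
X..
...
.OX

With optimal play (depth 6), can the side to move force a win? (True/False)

O winning at [X../.../.OX]: True

[X../.../.OX] O move#1: (0,1):-1/XO./.../.OX, (0,2):-1/X.O/.../.OX, (1,0):-1/X../O../.OX, (1,1):+1/X../.O./.OX*, (1,2):-1/X../..O/.OX, (2,0):-1/X../.../OOX
[X../.O./.OX] X move#2: (0,1):-1/XX./.O./.OX*, (0,2):-1/X.X/.O./.OX, (1,0):-1/X../XO./.OX, (1,2):-1/X../.OX/.OX, (2,0):-1/X../.O./XOX
[XX./.O./.OX] O move#3: (0,2):+1/XXO/.O./.OX*, (1,0):+1/XX./OO./.OX, (1,2):+1/XX./.OO/.OX, (2,0):+1/XX./.O./OOX
[XXO/.O./.OX] X move#4: (1,0):-1/XXO/XO./.OX*, (1,2):-1/XXO/.OX/.OX, (2,0):-1/XXO/.O./XOX
[XXO/XO./.OX] O move#5: (1,2):-1/XXO/XOO/.OX, (2,0):+1/XXO/XO./OOX*
[XXO/XO./OOX] end (terminal -1, X#6); searched X../.../.OX to 6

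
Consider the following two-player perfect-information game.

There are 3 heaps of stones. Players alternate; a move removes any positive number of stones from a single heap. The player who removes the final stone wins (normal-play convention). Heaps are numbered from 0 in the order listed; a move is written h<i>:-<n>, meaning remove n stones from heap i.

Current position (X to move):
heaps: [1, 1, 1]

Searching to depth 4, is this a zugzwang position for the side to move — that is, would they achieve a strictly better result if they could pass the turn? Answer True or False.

p1 X@[(1,1,1)]: h0:-1[(0,1,1)]+1* h1:-1[(1,0,1)]+1 h2:-1[(1,1,0)]+1
p2 O@[(0,1,1)]: h1:-1[(0,0,1)]-1* h2:-1[(0,1,0)]-1
p3 X@[(0,0,1)]: h2:-1[(0,0,0)]+1*
p4 O@[(0,0,0)] terminal -1; root [(1,1,1)] d4
pass branch (O moves first from the same position):
  | p1 O@[(1,1,1)]: h0:-1[(0,1,1)]+1* h1:-1[(1,0,1)]+1 h2:-1[(1,1,0)]+1
  | p2 X@[(0,1,1)]: h1:-1[(0,0,1)]-1* h2:-1[(0,1,0)]-1
  | p3 O@[(0,0,1)]: h2:-1[(0,0,0)]+1*
  | p4 X@[(0,0,0)] terminal -1; root [(1,1,1)] d4
X moving scores +1; X passing scores -1

zugzwang((1,1,1), X) = False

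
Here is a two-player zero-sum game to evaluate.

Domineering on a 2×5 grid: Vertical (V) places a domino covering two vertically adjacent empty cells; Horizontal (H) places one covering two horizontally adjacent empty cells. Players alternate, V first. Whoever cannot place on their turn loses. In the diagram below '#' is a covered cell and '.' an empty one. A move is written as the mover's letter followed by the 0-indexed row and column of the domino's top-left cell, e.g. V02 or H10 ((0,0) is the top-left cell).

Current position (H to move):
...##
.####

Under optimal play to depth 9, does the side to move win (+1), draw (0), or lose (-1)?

ply 1, H at ...##/.#### | H00=+1→##.##/.####*; H01=-1→.####/.####
ply 2: ##.##/.#### is terminal -1 (V); from ...##/.#### depth 9

value(...##/.####, H) = +1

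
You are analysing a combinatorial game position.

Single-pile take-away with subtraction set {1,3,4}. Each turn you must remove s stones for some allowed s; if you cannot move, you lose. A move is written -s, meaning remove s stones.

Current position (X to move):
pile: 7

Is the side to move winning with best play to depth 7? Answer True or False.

X winning at [7]: False

[7] X move#1: -1:-1/6*, -3:-1/4, -4:-1/3
[6] O move#2: -1:-1/5, -3:-1/3, -4:+1/2*
[2] X move#3: -1:-1/1*
[1] O move#4: -1:+1/0*
[0] end (terminal -1, X#5); searched 7 to 7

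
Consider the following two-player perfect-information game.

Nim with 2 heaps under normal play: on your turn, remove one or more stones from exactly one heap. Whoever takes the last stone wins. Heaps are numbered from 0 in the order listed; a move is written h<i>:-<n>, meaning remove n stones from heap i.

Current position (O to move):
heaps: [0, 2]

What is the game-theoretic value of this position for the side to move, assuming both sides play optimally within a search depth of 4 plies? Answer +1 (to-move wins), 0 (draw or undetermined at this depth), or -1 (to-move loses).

ply 1, O at (0,2) | h1:-1=-1→(0,1); h1:-2=+1→(0,0)*
ply 2: (0,0) is terminal -1 (X); from (0,2) depth 4

value((0,2), O) = +1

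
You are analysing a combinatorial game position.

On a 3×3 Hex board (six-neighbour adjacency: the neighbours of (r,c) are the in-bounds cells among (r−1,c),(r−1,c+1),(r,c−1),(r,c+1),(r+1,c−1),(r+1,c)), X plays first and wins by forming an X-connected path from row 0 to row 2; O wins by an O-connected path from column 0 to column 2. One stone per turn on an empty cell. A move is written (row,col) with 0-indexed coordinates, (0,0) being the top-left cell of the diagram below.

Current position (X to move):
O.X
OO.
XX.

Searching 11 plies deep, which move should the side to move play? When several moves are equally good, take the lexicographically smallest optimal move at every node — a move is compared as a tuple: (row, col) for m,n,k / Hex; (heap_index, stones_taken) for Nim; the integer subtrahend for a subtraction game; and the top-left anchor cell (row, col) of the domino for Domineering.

p1 X@[O.X/OO./XX.]: (0,1)[OXX/OO./XX.]-1 (1,2)[O.X/OOX/XX.]+1* (2,2)[O.X/OO./XXX]-1
p2 O@[O.X/OOX/XX.] terminal -1; root [O.X/OO./XX.] d11

X's best at [O.X/OO./XX.]: (1,2)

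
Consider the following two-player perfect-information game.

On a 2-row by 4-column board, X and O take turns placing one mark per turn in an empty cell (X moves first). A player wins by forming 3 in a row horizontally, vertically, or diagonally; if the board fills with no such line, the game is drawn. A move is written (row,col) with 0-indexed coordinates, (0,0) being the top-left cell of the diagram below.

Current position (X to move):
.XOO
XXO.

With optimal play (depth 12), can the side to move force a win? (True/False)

X winning at [.XOO/XXO.]: False

ply 1, X at .XOO/XXO. | (0,0)=+0→XXOO/XXO.*; (1,3)=+0→.XOO/XXOX
ply 2, O at XXOO/XXO. | (1,3)=+0→XXOO/XXOO*
ply 3: XXOO/XXOO is terminal +0 (X); from .XOO/XXO. depth 12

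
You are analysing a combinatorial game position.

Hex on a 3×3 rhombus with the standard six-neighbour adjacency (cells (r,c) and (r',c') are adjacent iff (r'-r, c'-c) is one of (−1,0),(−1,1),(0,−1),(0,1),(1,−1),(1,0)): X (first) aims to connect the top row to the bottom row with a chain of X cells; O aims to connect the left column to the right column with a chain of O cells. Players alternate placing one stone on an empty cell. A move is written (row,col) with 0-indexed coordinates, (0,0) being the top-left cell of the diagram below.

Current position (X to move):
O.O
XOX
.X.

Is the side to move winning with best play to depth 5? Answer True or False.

X winning at [O.O/XOX/.X.]: False

[O.O/XOX/.X.] X move#1: (0,1):-1/OXO/XOX/.X.*, (2,0):-1/O.O/XOX/XX., (2,2):-1/O.O/XOX/.XX
[OXO/XOX/.X.] O move#2: (2,0):+1/OXO/XOX/OX.*, (2,2):-1/OXO/XOX/.XO
[OXO/XOX/OX.] end (terminal -1, X#3); searched O.O/XOX/.X. to 5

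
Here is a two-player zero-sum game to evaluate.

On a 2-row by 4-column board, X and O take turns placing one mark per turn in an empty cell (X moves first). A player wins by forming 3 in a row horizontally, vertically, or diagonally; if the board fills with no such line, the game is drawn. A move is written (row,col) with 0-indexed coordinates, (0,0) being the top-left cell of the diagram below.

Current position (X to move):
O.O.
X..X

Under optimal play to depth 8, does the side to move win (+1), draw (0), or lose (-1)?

[O.O./X..X] X move#1: (0,1):+0/OXO./X..X*, (0,3):-1/O.OX/X..X, (1,1):-1/O.O./XX.X, (1,2):-1/O.O./X.XX
[OXO./X..X] O move#2: (0,3):+0/OXOO/X..X*, (1,1):+0/OXO./XO.X, (1,2):+0/OXO./X.OX
[OXOO/X..X] X move#3: (1,1):+0/OXOO/XX.X*, (1,2):+0/OXOO/X.XX
[OXOO/XX.X] O move#4: (1,2):+0/OXOO/XXOX*
[OXOO/XXOX] end (terminal +0, X#5); searched O.O./X..X to 8

value(O.O./X..X, X) = 0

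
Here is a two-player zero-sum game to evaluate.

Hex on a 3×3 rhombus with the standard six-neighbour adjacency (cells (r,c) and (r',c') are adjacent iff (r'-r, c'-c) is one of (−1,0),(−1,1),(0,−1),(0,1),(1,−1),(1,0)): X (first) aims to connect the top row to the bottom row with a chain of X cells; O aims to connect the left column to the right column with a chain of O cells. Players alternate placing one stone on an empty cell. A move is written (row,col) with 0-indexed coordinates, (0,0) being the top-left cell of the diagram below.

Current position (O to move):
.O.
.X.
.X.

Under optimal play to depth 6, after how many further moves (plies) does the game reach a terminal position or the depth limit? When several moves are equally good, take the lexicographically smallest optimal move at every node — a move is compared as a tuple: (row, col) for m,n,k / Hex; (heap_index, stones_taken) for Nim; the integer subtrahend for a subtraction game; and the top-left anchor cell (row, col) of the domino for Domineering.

PV length from [.O./.X./.X.]: 3 plies

ply 1, O at .O./.X./.X. | (0,0)=-1→OO./.X./.X.; (0,2)=+1→.OO/.X./.X.*; (1,0)=-1→.O./OX./.X.; (1,2)=-1→.O./.XO/.X.; (2,0)=-1→.O./.X./OX.; (2,2)=-1→.O./.X./.XO
ply 2, X at .OO/.X./.X. | (0,0)=-1→XOO/.X./.X.*; (1,0)=-1→.OO/XX./.X.; (1,2)=-1→.OO/.XX/.X.; (2,0)=-1→.OO/.X./XX.; (2,2)=-1→.OO/.X./.XX
ply 3, O at XOO/.X./.X. | (1,0)=+1→XOO/OX./.X.*; (1,2)=-1→XOO/.XO/.X.; (2,0)=-1→XOO/.X./OX.; (2,2)=-1→XOO/.X./.XO
ply 4: XOO/OX./.X. is terminal -1 (X); from .O./.X./.X. depth 6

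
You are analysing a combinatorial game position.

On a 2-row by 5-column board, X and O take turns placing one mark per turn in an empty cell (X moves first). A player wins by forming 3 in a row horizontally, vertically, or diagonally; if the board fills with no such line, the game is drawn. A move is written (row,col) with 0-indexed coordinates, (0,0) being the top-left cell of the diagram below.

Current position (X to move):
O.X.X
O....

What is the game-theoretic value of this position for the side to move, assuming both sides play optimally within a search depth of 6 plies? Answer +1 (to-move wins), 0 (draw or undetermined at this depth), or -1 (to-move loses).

[O.X.X/O....] X move#1: (0,1):+0/OXX.X/O...., (0,3):+1/O.XXX/O....*, (1,1):+0/O.X.X/OX..., (1,2):+1/O.X.X/O.X.., (1,3):+1/O.X.X/O..X., (1,4):+0/O.X.X/O...X
[O.XXX/O....] end (terminal -1, O#2); searched O.X.X/O.... to 6

value(O.X.X/O...., X) = +1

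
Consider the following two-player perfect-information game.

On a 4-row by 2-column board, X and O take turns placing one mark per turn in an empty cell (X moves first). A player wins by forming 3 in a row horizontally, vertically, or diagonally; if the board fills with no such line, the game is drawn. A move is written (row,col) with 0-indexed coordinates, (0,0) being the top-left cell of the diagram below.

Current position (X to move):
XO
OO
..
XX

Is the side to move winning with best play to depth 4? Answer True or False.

[XO/OO/../XX] X move#1: (2,0):-1/XO/OO/X./XX, (2,1):+0/XO/OO/.X/XX*
[XO/OO/.X/XX] O move#2: (2,0):+0/XO/OO/OX/XX*
[XO/OO/OX/XX] end (terminal +0, X#3); searched XO/OO/../XX to 4

X winning at [XO/OO/../XX]: False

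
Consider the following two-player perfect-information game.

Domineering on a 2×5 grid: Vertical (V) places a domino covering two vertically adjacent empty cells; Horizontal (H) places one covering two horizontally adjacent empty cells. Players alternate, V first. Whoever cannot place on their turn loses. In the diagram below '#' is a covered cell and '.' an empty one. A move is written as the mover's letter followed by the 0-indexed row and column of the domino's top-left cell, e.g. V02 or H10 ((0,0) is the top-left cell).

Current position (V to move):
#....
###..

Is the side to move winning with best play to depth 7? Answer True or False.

[#..../###..] V move#1: V03:+1/#..#./####.*, V04:-1/#...#/###.#
[#..#./####.] H move#2: H01:-1/####./####.*
[####./####.] V move#3: V04:+1/#####/#####*
[#####/#####] end (terminal -1, H#4); searched #..../###.. to 7

V winning at [#..../###..]: True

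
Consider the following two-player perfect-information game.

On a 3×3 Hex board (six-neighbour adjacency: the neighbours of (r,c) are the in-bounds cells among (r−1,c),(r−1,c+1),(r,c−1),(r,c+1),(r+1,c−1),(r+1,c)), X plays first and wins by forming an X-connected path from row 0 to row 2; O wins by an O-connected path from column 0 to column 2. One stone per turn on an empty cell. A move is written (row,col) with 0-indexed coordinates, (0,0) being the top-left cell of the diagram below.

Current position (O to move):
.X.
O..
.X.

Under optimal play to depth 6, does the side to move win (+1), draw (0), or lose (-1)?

value(.X./O../.X., O) = +1

p1 O@[.X./O../.X.]: (0,0)[OX./O../.X.]-1 (0,2)[.XO/O../.X.]-1 (1,1)[.X./OO./.X.]+1* (1,2)[.X./O.O/.X.]-1 (2,0)[.X./O../OX.]-1 (2,2)[.X./O../.XO]-1
p2 X@[.X./OO./.X.]: (0,0)[XX./OO./.X.]-1* (0,2)[.XX/OO./.X.]-1 (1,2)[.X./OOX/.X.]-1 (2,0)[.X./OO./XX.]-1 (2,2)[.X./OO./.XX]-1
p3 O@[XX./OO./.X.]: (0,2)[XXO/OO./.X.]+1* (1,2)[XX./OOO/.X.]+1 (2,0)[XX./OO./OX.]+1 (2,2)[XX./OO./.XO]+1
p4 X@[XXO/OO./.X.] terminal -1; root [.X./O../.X.] d6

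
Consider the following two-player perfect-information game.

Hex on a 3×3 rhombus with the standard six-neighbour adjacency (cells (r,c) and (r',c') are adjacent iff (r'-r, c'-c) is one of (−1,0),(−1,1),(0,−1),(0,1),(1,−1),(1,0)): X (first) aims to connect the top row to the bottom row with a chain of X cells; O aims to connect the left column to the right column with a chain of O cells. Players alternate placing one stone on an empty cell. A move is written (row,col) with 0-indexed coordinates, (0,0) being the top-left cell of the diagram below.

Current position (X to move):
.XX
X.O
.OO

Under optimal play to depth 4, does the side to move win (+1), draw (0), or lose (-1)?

value(.XX/X.O/.OO, X) = +1

[.XX/X.O/.OO] X move#1: (0,0):-1/XXX/X.O/.OO, (1,1):-1/.XX/XXO/.OO, (2,0):+1/.XX/X.O/XOO*
[.XX/X.O/XOO] end (terminal -1, O#2); searched .XX/X.O/.OO to 4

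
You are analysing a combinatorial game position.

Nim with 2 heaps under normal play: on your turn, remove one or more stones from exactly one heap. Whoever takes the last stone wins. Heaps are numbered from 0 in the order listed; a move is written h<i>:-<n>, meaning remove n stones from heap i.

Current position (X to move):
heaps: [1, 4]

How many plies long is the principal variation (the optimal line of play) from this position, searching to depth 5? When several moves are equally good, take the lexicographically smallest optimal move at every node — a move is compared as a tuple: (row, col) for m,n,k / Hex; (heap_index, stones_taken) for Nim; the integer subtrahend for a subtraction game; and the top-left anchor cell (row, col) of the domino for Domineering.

PV length from [(1,4)]: 3 plies

ply 1, X at (1,4) | h0:-1=-1→(0,4); h1:-1=-1→(1,3); h1:-2=-1→(1,2); h1:-3=+1→(1,1)*; h1:-4=-1→(1,0)
ply 2, O at (1,1) | h0:-1=-1→(0,1)*; h1:-1=-1→(1,0)
ply 3, X at (0,1) | h1:-1=+1→(0,0)*
ply 4: (0,0) is terminal -1 (O); from (1,4) depth 5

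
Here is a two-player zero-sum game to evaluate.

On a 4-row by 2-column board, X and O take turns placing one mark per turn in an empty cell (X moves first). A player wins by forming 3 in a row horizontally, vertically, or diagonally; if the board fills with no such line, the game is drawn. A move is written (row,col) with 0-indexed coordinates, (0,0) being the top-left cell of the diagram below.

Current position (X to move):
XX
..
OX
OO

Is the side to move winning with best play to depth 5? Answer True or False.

[XX/../OX/OO] X move#1: (1,0):+0/XX/X./OX/OO, (1,1):+1/XX/.X/OX/OO*
[XX/.X/OX/OO] end (terminal -1, O#2); searched XX/../OX/OO to 5

X winning at [XX/../OX/OO]: True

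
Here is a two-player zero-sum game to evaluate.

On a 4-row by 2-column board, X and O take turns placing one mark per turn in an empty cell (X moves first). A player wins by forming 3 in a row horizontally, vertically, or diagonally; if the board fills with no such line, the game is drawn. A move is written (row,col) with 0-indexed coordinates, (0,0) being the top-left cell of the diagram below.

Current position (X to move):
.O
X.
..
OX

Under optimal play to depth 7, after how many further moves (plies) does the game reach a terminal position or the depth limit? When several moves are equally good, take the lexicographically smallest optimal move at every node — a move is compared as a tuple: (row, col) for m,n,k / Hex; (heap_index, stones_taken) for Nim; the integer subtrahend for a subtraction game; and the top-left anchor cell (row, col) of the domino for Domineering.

PV length from [.O/X./../OX]: 4 plies

p1 X@[.O/X./../OX]: (0,0)[XO/X./../OX]+0* (1,1)[.O/XX/../OX]+0 (2,0)[.O/X./X./OX]+0 (2,1)[.O/X./.X/OX]+0
p2 O@[XO/X./../OX]: (1,1)[XO/XO/../OX]-1 (2,0)[XO/X./O./OX]+0* (2,1)[XO/X./.O/OX]-1
p3 X@[XO/X./O./OX]: (1,1)[XO/XX/O./OX]+0* (2,1)[XO/X./OX/OX]+0
p4 O@[XO/XX/O./OX]: (2,1)[XO/XX/OO/OX]+0*
p5 X@[XO/XX/OO/OX] terminal +0; root [.O/X./../OX] d7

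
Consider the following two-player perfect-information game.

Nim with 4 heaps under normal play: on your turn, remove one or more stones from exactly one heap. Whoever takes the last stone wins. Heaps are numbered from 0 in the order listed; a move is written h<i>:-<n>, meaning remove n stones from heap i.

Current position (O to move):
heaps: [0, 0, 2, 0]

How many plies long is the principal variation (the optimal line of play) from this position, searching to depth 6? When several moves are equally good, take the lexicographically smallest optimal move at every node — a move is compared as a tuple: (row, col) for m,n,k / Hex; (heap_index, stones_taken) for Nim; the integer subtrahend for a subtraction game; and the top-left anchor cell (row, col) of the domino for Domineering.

PV length from [(0,0,2,0)]: 1 ply

p1 O@[(0,0,2,0)]: h2:-1[(0,0,1,0)]-1 h2:-2[(0,0,0,0)]+1*
p2 X@[(0,0,0,0)] terminal -1; root [(0,0,2,0)] d6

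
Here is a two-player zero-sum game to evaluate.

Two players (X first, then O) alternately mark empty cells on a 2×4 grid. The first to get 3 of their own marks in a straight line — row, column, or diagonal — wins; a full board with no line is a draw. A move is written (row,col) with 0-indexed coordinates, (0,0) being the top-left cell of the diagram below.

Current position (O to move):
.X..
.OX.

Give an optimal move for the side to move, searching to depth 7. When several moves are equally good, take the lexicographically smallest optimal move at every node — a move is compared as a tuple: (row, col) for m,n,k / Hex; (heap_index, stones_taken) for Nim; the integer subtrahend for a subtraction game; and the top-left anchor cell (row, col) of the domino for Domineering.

ply 1, O at .X../.OX. | (0,0)=+0→OX../.OX.*; (0,2)=+0→.XO./.OX.; (0,3)=+0→.X.O/.OX.; (1,0)=-1→.X../OOX.; (1,3)=-1→.X../.OXO
ply 2, X at OX../.OX. | (0,2)=+0→OXX./.OX.*; (0,3)=+0→OX.X/.OX.; (1,0)=+0→OX../XOX.; (1,3)=+0→OX../.OXX
ply 3, O at OXX./.OX. | (0,3)=+0→OXXO/.OX.*; (1,0)=-1→OXX./OOX.; (1,3)=-1→OXX./.OXO
ply 4, X at OXXO/.OX. | (1,0)=+0→OXXO/XOX.*; (1,3)=+0→OXXO/.OXX
ply 5, O at OXXO/XOX. | (1,3)=+0→OXXO/XOXO*
ply 6: OXXO/XOXO is terminal +0 (X); from .X../.OX. depth 7

O's best at [.X../.OX.]: (0,0)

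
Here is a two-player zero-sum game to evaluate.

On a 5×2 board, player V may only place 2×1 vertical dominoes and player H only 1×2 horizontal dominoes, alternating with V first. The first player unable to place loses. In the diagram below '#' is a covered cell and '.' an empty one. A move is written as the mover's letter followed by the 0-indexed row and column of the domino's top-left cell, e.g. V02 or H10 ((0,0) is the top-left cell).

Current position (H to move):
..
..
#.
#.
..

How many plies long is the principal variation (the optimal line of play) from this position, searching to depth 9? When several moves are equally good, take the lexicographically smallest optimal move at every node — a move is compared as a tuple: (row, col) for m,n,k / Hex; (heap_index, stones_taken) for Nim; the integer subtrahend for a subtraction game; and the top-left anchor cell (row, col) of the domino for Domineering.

ply 1, H at ../../#./#./.. | H00=+1→##/../#./#./..*; H10=+1→../##/#./#./..; H40=-1→../../#./#./##
ply 2, V at ##/../#./#./.. | V11=-1→##/.#/##/#./..*; V21=-1→##/../##/##/..; V31=-1→##/../#./##/.#
ply 3, H at ##/.#/##/#./.. | H40=+1→##/.#/##/#./##*
ply 4: ##/.#/##/#./## is terminal -1 (V); from ../../#./#./.. depth 9

PV length from [../../#./#./..]: 3 plies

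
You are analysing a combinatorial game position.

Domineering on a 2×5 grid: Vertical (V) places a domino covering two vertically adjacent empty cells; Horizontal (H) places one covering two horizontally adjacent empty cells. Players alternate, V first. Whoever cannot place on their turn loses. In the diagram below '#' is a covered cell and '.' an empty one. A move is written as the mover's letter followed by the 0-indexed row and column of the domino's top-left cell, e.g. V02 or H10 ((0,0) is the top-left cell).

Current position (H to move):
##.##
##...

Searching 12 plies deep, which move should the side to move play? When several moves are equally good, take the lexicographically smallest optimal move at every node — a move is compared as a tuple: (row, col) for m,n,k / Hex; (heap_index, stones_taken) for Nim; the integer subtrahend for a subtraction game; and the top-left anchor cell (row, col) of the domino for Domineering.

H's best at [##.##/##...]: H12

p1 H@[##.##/##...]: H12[##.##/####.]+1* H13[##.##/##.##]-1
p2 V@[##.##/####.] terminal -1; root [##.##/##...] d12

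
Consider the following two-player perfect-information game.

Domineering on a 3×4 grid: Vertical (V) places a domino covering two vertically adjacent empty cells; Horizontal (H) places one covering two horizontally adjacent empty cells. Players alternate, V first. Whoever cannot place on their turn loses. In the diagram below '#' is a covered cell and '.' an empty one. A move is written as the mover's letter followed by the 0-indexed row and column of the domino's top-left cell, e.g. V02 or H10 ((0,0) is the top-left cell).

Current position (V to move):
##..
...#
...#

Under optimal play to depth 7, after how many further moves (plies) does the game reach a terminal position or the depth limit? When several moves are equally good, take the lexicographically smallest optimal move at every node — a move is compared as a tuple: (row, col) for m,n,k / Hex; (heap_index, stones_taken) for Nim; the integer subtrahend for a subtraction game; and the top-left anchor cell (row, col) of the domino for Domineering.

[##../...#/...#] V move#1: V02:-1/###./..##/...#, V10:-1/##../#..#/#..#, V11:+1/##../.#.#/.#.#*, V12:-1/##../..##/..##
[##../.#.#/.#.#] H move#2: H02:-1/####/.#.#/.#.#*
[####/.#.#/.#.#] V move#3: V10:+1/####/##.#/##.#*, V12:+1/####/.###/.###
[####/##.#/##.#] end (terminal -1, H#4); searched ##../...#/...# to 7

PV length from [##../...#/...#]: 3 plies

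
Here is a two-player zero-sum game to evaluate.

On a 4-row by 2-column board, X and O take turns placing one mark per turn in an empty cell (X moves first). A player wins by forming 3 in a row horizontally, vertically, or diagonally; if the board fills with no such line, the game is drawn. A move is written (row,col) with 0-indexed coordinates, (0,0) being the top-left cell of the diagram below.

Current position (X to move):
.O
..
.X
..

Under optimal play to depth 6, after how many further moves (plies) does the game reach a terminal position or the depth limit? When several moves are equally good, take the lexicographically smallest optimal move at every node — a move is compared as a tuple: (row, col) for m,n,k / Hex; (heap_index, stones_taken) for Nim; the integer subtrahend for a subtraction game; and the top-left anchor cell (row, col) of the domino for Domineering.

[.O/../.X/..] X move#1: (0,0):+0/XO/../.X/..*, (1,0):+0/.O/X./.X/.., (1,1):+0/.O/.X/.X/.., (2,0):+0/.O/../XX/.., (3,0):+0/.O/../.X/X., (3,1):+0/.O/../.X/.X
[XO/../.X/..] O move#2: (1,0):+0/XO/O./.X/..*, (1,1):+0/XO/.O/.X/.., (2,0):+0/XO/../OX/.., (3,0):+0/XO/../.X/O., (3,1):+0/XO/../.X/.O
[XO/O./.X/..] X move#3: (1,1):+0/XO/OX/.X/..*, (2,0):+0/XO/O./XX/.., (3,0):+0/XO/O./.X/X., (3,1):+0/XO/O./.X/.X
[XO/OX/.X/..] O move#4: (2,0):-1/XO/OX/OX/.., (3,0):-1/XO/OX/.X/O., (3,1):+0/XO/OX/.X/.O*
[XO/OX/.X/.O] X move#5: (2,0):+0/XO/OX/XX/.O*, (3,0):+0/XO/OX/.X/XO
[XO/OX/XX/.O] O move#6: (3,0):+0/XO/OX/XX/OO*
[XO/OX/XX/OO] end (terminal +0, X#7); searched .O/../.X/.. to 6

PV length from [.O/../.X/..]: 6 plies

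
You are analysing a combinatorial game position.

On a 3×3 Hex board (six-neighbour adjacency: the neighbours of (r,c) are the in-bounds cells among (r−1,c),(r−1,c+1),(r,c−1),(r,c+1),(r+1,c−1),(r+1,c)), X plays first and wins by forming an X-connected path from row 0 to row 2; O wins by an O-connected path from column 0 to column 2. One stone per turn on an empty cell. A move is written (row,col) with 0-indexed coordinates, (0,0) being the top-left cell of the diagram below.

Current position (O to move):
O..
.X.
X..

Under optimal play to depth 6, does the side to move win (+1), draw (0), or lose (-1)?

[O../.X./X..] O move#1: (0,1):-1/OO./.X./X..*, (0,2):-1/O.O/.X./X.., (1,0):-1/O../OX./X.., (1,2):-1/O../.XO/X.., (2,1):-1/O../.X./XO., (2,2):-1/O../.X./X.O
[OO./.X./X..] X move#2: (0,2):+1/OOX/.X./X..*, (1,0):-1/OO./XX./X.., (1,2):-1/OO./.XX/X.., (2,1):-1/OO./.X./XX., (2,2):-1/OO./.X./X.X
[OOX/.X./X..] end (terminal -1, O#3); searched O../.X./X.. to 6

value(O../.X./X.., O) = -1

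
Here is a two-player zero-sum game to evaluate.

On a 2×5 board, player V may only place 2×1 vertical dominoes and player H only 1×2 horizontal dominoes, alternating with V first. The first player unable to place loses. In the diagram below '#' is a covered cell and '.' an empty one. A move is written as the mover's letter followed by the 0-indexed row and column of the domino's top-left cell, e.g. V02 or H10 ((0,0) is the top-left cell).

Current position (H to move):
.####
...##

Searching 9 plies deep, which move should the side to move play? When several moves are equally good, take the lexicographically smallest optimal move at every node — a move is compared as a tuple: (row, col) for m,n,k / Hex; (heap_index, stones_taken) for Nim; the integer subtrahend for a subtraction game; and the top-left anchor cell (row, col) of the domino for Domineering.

H's best at [.####/...##]: H10

p1 H@[.####/...##]: H10[.####/##.##]+1* H11[.####/.####]-1
p2 V@[.####/##.##] terminal -1; root [.####/...##] d9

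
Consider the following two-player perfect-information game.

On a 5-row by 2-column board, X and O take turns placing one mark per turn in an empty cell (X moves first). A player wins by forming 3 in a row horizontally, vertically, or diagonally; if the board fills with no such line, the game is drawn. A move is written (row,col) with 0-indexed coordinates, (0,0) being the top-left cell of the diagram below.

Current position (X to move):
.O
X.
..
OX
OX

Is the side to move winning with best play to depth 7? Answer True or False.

ply 1, X at .O/X./../OX/OX | (0,0)=-1→XO/X./../OX/OX; (1,1)=-1→.O/XX/../OX/OX; (2,0)=+1→.O/X./X./OX/OX*; (2,1)=+1→.O/X./.X/OX/OX
ply 2, O at .O/X./X./OX/OX | (0,0)=-1→OO/X./X./OX/OX*; (1,1)=-1→.O/XO/X./OX/OX; (2,1)=-1→.O/X./XO/OX/OX
ply 3, X at OO/X./X./OX/OX | (1,1)=+0→OO/XX/X./OX/OX; (2,1)=+1→OO/X./XX/OX/OX*
ply 4: OO/X./XX/OX/OX is terminal -1 (O); from .O/X./../OX/OX depth 7

X winning at [.O/X./../OX/OX]: True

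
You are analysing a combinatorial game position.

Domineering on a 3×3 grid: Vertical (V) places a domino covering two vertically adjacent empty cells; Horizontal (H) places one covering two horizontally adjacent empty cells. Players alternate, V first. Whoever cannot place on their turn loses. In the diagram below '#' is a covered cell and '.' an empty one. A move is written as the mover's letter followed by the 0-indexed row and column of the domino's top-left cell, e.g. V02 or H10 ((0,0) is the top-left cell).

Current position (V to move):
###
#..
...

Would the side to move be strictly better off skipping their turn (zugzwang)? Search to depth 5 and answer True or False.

zugzwang(###/#../..., V) = False

ply 1, V at ###/#../... | V11=+1→###/##./.#.*; V12=-1→###/#.#/..#
ply 2: ###/##./.#. is terminal -1 (H); from ###/#../... depth 5
pass branch (H moves first from the same position):
  | ply 1, H at ###/#../... | H11=+1→###/###/...*; H20=-1→###/#../##.; H21=+1→###/#../.##
  | ply 2: ###/###/... is terminal -1 (V); from ###/#../... depth 5
V moving scores +1; V passing scores -1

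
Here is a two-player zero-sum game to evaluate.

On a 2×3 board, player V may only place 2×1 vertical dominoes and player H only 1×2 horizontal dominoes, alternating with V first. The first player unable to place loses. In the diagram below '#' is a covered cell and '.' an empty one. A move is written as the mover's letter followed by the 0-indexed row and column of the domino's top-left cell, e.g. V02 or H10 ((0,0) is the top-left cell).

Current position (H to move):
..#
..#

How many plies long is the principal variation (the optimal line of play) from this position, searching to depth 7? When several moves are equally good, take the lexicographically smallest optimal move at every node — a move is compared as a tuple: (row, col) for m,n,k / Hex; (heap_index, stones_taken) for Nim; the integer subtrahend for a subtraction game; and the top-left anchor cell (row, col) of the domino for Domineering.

PV length from [..#/..#]: 1 ply

[..#/..#] H move#1: H00:+1/###/..#*, H10:+1/..#/###
[###/..#] end (terminal -1, V#2); searched ..#/..# to 7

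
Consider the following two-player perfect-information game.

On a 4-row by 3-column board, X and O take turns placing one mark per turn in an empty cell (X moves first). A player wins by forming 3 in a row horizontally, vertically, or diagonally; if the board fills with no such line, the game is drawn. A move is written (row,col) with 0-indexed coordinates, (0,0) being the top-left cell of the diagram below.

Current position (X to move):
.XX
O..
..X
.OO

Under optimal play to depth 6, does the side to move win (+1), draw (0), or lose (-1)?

value(.XX/O../..X/.OO, X) = +1

ply 1, X at .XX/O../..X/.OO | (0,0)=+1→XXX/O../..X/.OO*; (1,1)=-1→.XX/OX./..X/.OO; (1,2)=+1→.XX/O.X/..X/.OO; (2,0)=-1→.XX/O../X.X/.OO; (2,1)=-1→.XX/O../.XX/.OO; (3,0)=-1→.XX/O../..X/XOO
ply 2: XXX/O../..X/.OO is terminal -1 (O); from .XX/O../..X/.OO depth 6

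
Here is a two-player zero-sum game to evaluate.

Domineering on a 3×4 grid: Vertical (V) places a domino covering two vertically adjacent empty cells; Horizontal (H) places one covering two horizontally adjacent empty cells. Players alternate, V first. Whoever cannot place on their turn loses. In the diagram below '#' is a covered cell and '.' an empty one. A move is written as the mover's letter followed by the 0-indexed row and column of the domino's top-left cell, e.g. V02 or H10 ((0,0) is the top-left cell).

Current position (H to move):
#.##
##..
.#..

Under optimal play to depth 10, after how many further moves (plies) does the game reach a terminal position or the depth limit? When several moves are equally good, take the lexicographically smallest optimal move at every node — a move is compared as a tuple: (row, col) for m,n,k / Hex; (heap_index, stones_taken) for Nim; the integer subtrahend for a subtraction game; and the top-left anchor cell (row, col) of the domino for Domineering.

PV length from [#.##/##../.#..]: 1 ply

[#.##/##../.#..] H move#1: H12:+1/#.##/####/.#..*, H22:+1/#.##/##../.###
[#.##/####/.#..] end (terminal -1, V#2); searched #.##/##../.#.. to 10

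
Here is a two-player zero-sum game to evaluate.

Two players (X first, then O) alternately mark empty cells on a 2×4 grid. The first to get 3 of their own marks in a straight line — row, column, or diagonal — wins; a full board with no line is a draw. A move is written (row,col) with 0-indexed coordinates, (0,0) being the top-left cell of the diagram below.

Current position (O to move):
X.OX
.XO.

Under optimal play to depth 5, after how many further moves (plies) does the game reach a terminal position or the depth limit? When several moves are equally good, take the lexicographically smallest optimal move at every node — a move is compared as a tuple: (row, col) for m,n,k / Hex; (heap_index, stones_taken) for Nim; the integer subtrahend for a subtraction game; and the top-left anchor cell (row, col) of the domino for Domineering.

PV length from [X.OX/.XO.]: 3 plies

ply 1, O at X.OX/.XO. | (0,1)=+0→XOOX/.XO.*; (1,0)=+0→X.OX/OXO.; (1,3)=+0→X.OX/.XOO
ply 2, X at XOOX/.XO. | (1,0)=+0→XOOX/XXO.*; (1,3)=+0→XOOX/.XOX
ply 3, O at XOOX/XXO. | (1,3)=+0→XOOX/XXOO*
ply 4: XOOX/XXOO is terminal +0 (X); from X.OX/.XO. depth 5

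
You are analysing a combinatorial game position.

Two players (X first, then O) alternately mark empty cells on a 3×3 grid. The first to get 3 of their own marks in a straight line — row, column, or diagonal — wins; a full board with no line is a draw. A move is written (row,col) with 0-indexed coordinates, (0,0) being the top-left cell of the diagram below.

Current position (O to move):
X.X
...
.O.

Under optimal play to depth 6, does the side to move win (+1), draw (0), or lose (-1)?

value(X.X/.../.O., O) = -1

ply 1, O at X.X/.../.O. | (0,1)=-1→XOX/.../.O.*; (1,0)=-1→X.X/O../.O.; (1,1)=-1→X.X/.O./.O.; (1,2)=-1→X.X/..O/.O.; (2,0)=-1→X.X/.../OO.; (2,2)=-1→X.X/.../.OO
ply 2, X at XOX/.../.O. | (1,0)=-1→XOX/X../.O.; (1,1)=+1→XOX/.X./.O.*; (1,2)=-1→XOX/..X/.O.; (2,0)=-1→XOX/.../XO.; (2,2)=-1→XOX/.../.OX
ply 3, O at XOX/.X./.O. | (1,0)=-1→XOX/OX./.O.*; (1,2)=-1→XOX/.XO/.O.; (2,0)=-1→XOX/.X./OO.; (2,2)=-1→XOX/.X./.OO
ply 4, X at XOX/OX./.O. | (1,2)=+1→XOX/OXX/.O.*; (2,0)=+1→XOX/OX./XO.; (2,2)=+1→XOX/OX./.OX
ply 5, O at XOX/OXX/.O. | (2,0)=-1→XOX/OXX/OO.*; (2,2)=-1→XOX/OXX/.OO
ply 6, X at XOX/OXX/OO. | (2,2)=+1→XOX/OXX/OOX*
ply 7: XOX/OXX/OOX is terminal -1 (O); from X.X/.../.O. depth 6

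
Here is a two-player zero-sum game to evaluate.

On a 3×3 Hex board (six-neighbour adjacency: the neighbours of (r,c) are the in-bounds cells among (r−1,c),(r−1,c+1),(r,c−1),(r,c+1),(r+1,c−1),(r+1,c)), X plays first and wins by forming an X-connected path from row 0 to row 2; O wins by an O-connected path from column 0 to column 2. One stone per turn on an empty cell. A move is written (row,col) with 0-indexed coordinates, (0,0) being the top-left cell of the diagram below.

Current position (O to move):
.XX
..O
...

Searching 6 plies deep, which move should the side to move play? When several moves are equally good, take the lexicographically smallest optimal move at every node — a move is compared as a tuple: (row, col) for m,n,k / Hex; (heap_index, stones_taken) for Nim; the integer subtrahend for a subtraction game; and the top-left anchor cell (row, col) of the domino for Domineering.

O's best at [.XX/..O/...]: (1,1)

p1 O@[.XX/..O/...]: (0,0)[OXX/..O/...]-1 (1,0)[.XX/O.O/...]-1 (1,1)[.XX/.OO/...]+1* (2,0)[.XX/..O/O..]+1 (2,1)[.XX/..O/.O.]-1 (2,2)[.XX/..O/..O]-1
p2 X@[.XX/.OO/...]: (0,0)[XXX/.OO/...]-1* (1,0)[.XX/XOO/...]-1 (2,0)[.XX/.OO/X..]-1 (2,1)[.XX/.OO/.X.]-1 (2,2)[.XX/.OO/..X]-1
p3 O@[XXX/.OO/...]: (1,0)[XXX/OOO/...]+1* (2,0)[XXX/.OO/O..]+1 (2,1)[XXX/.OO/.O.]+1 (2,2)[XXX/.OO/..O]+1
p4 X@[XXX/OOO/...] terminal -1; root [.XX/..O/...] d6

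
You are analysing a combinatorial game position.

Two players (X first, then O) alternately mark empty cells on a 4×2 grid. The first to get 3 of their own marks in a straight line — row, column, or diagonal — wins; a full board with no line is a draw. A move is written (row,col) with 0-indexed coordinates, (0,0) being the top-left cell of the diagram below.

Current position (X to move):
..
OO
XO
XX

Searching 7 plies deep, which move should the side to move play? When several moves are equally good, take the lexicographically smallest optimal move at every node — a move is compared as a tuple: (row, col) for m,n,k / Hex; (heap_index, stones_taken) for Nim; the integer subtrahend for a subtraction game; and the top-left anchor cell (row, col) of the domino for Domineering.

X's best at [../OO/XO/XX]: (0,1)

[../OO/XO/XX] X move#1: (0,0):-1/X./OO/XO/XX, (0,1):+0/.X/OO/XO/XX*
[.X/OO/XO/XX] O move#2: (0,0):+0/OX/OO/XO/XX*
[OX/OO/XO/XX] end (terminal +0, X#3); searched ../OO/XO/XX to 7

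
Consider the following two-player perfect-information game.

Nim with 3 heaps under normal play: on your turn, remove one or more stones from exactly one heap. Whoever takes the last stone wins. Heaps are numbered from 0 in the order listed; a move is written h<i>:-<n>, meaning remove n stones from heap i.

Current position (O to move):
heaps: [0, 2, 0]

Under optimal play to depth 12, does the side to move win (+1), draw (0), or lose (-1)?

ply 1, O at (0,2,0) | h1:-1=-1→(0,1,0); h1:-2=+1→(0,0,0)*
ply 2: (0,0,0) is terminal -1 (X); from (0,2,0) depth 12

value((0,2,0), O) = +1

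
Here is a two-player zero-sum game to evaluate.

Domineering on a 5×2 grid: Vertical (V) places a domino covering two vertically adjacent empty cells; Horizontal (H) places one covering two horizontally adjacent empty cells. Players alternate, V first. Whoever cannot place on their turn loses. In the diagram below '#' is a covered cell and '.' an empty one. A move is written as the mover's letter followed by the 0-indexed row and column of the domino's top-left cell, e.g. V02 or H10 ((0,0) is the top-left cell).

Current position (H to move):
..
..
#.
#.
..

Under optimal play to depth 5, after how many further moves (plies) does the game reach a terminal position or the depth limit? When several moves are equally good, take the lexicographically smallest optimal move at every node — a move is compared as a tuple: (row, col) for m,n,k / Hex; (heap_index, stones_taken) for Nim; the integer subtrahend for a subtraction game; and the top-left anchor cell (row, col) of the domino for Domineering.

[../../#./#./..] H move#1: H00:+1/##/../#./#./..*, H10:+1/../##/#./#./.., H40:-1/../../#./#./##
[##/../#./#./..] V move#2: V11:-1/##/.#/##/#./..*, V21:-1/##/../##/##/.., V31:-1/##/../#./##/.#
[##/.#/##/#./..] H move#3: H40:+1/##/.#/##/#./##*
[##/.#/##/#./##] end (terminal -1, V#4); searched ../../#./#./.. to 5

PV length from [../../#./#./..]: 3 plies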